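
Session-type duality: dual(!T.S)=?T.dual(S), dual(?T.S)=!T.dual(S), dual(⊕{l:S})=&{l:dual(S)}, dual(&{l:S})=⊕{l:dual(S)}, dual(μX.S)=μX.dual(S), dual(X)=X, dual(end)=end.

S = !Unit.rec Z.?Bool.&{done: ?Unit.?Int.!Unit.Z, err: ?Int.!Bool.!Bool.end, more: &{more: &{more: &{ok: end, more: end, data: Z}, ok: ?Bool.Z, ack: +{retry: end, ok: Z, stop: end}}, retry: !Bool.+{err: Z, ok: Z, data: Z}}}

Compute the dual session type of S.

?Unit.rec Z.!Bool.+{done: !Unit.!Int.?Unit.Z, err: !Int.?Bool.?Bool.end, more: +{more: +{more: +{ok: end, more: end, data: Z}, ok: !Bool.Z, ack: &{retry: end, ok: Z, stop: end}}, retry: ?Bool.&{err: Z, ok: Z, data: Z}}}

!Unit = ?Unit
  rec Z = rec Z  (binder kept)
    ?Bool = !Bool
      &{done,err,more} = +{done,err,more}  (external→internal)
        [done]
          ?Unit = !Unit
            ?Int = !Int
              !Unit = ?Unit
                Z ↦ Z
        [err]
          ?Int = !Int
            !Bool = ?Bool
              !Bool = ?Bool
                end ↦ end
        [more]
          &{more,retry} = +{more,retry}  (external→internal)
            [more]
              &{more,ok,ack} = +{more,ok,ack}  (external→internal)
                [more]
                  &{ok,more,data} = +{ok,more,data}  (external→internal)
                    [ok]
                      end ↦ end
                    [more]
                      end ↦ end
                    [data]
                      Z ↦ Z
                [ok]
                  ?Bool = !Bool
                    Z ↦ Z
                [ack]
                  +{retry,ok,stop} = &{retry,ok,stop}  (select→offer)
                    [retry]
                      end ↦ end
                    [ok]
                      Z ↦ Z
                    [stop]
                      end ↦ end
            [retry]
              !Bool = ?Bool
                +{err,ok,data} = &{err,ok,data}  (select→offer)
                  [err]
                    Z ↦ Z
                  [ok]
                    Z ↦ Z
                  [data]
                    Z ↦ Z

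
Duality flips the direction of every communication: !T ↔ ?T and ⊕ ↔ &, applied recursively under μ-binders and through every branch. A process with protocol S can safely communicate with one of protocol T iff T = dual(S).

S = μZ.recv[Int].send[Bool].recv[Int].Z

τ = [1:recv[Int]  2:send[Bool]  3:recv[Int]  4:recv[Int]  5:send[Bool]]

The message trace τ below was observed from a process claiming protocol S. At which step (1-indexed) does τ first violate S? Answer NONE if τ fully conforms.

@1 recv[Int]  ok  residual = send[Bool].recv[Int].μZ.…
@2 send[Bool]  ok  residual = recv[Int].μZ.…
@3 recv[Int]  ok  residual = μZ.…
@4 recv[Int]  ok  residual = send[Bool].recv[Int].μZ.…
@5 send[Bool]  ok  residual = recv[Int].μZ.…
τ conforms to S (length 5)

NONE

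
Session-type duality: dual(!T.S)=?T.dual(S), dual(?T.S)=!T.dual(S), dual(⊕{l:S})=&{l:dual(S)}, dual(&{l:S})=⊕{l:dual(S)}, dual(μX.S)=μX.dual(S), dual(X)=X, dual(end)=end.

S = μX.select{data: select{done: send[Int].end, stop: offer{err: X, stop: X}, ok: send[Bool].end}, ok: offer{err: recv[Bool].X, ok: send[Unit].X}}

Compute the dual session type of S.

μX.offer{data: offer{done: recv[Int].end, stop: select{err: X, stop: X}, ok: recv[Bool].end}, ok: select{err: send[Bool].X, ok: recv[Unit].X}}

μX = μX  (rec unchanged)
  select{data,ok} = offer{data,ok}  (select→offer)
    case data:
      select{done,stop,ok} = offer{done,stop,ok}  (select→offer)
        case done:
          send[Int] = recv[Int]
            end ↦ end
        case stop:
          offer{err,stop} = select{err,stop}  (external→internal)
            case err:
              X ↦ X
            case stop:
              X ↦ X
        case ok:
          send[Bool] = recv[Bool]
            end ↦ end
    case ok:
      offer{err,ok} = select{err,ok}  (external→internal)
        case err:
          recv[Bool] = send[Bool]
            X ↦ X
        case ok:
          send[Unit] = recv[Unit]
            X ↦ X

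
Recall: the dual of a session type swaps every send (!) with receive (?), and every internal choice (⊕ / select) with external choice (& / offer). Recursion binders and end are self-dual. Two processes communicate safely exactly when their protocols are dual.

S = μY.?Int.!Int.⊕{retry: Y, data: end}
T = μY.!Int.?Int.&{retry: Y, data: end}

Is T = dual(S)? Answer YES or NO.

μY | μY  match (rec unchanged)
  ?Int | !Int  match
    !Int | ?Int  match
      ⊕{retry,data} | &{retry,data}  match labels match
        • retry:
          Y | Y  match
        • data:
          end | end  match

YES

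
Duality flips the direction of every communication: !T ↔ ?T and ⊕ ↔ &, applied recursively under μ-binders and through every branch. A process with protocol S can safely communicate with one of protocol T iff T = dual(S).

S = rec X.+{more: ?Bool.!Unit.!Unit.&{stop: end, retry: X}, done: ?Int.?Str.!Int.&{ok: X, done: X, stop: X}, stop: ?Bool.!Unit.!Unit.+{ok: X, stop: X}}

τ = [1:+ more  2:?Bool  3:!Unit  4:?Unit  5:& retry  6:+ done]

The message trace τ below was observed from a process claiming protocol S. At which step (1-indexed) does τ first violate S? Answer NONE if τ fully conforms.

@1 + more  ok  state: ?Bool.!Unit.!Unit.&{stop: end, retry: rec X.…}
@2 ?Bool  ok  state: !Unit.!Unit.&{stop: end, retry: rec X.…}
@3 !Unit  ok  state: !Unit.&{stop: end, retry: rec X.…}
@4 got ?Unit, protocol expects !Unit  ✗

4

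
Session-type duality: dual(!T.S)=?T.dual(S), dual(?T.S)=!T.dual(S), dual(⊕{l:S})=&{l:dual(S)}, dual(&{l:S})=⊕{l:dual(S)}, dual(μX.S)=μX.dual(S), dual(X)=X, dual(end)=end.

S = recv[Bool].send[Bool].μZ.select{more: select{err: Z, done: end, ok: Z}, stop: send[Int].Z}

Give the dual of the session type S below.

recv[Bool] ↦ send[Bool]
  send[Bool] ↦ recv[Bool]
    μZ ↦ μZ  (μ self-dual)
      select{more,stop} ↦ offer{more,stop}  (select→offer)
        case more:
          select{err,done,ok} ↦ offer{err,done,ok}  (select→offer)
            case err:
              dual(Z) = Z
            case done:
              dual(end) = end
            case ok:
              dual(Z) = Z
        case stop:
          send[Int] ↦ recv[Int]
            dual(Z) = Z

send[Bool].recv[Bool].μZ.offer{more: offer{err: Z, done: end, ok: Z}, stop: recv[Int].Z}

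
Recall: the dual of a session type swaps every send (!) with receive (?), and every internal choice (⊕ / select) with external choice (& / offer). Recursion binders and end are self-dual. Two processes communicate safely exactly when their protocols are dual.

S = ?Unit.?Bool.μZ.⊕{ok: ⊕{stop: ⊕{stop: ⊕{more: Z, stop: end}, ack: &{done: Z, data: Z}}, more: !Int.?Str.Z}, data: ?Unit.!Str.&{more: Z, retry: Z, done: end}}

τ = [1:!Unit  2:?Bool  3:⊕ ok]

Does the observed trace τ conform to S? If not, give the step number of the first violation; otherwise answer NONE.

1

@1 got !Unit, protocol expects ?Unit  ✗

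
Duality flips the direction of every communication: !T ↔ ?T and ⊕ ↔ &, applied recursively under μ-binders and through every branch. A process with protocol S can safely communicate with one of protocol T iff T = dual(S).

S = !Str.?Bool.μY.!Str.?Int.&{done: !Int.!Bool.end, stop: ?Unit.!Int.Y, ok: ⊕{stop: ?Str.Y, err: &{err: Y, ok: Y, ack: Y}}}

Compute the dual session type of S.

?Str.!Bool.μY.?Str.!Int.⊕{done: ?Int.?Bool.end, stop: !Unit.?Int.Y, ok: &{stop: !Str.Y, err: ⊕{err: Y, ok: Y, ack: Y}}}

!Str → ?Str
  ?Bool → !Bool
    μY → μY  (rec unchanged)
      !Str → ?Str
        ?Int → !Int
          &{done,stop,ok} → ⊕{done,stop,ok}  (external→internal)
            [done]
              !Int → ?Int
                !Bool → ?Bool
                  end ↦ end
            [stop]
              ?Unit → !Unit
                !Int → ?Int
                  Y ↦ Y
            [ok]
              ⊕{stop,err} → &{stop,err}  (select→offer)
                [stop]
                  ?Str → !Str
                    Y ↦ Y
                [err]
                  &{err,ok,ack} → ⊕{err,ok,ack}  (external→internal)
                    [err]
                      Y ↦ Y
                    [ok]
                      Y ↦ Y
                    [ack]
                      Y ↦ Y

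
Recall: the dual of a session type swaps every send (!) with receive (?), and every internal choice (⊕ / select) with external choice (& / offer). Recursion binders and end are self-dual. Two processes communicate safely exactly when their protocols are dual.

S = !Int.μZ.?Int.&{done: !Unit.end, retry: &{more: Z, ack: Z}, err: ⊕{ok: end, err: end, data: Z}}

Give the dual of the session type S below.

?Int.μZ.!Int.⊕{done: ?Unit.end, retry: ⊕{more: Z, ack: Z}, err: &{ok: end, err: end, data: Z}}

!Int ↦ ?Int
  μZ ↦ μZ  (μ self-dual)
    ?Int ↦ !Int
      &{done,retry,err} ↦ ⊕{done,retry,err}  (&→⊕)
        [done]
          !Unit ↦ ?Unit
            dual(end) = end
        [retry]
          &{more,ack} ↦ ⊕{more,ack}  (&→⊕)
            [more]
              dual(Z) = Z
            [ack]
              dual(Z) = Z
        [err]
          ⊕{ok,err,data} ↦ &{ok,err,data}  (select→offer)
            [ok]
              dual(end) = end
            [err]
              dual(end) = end
            [data]
              dual(Z) = Z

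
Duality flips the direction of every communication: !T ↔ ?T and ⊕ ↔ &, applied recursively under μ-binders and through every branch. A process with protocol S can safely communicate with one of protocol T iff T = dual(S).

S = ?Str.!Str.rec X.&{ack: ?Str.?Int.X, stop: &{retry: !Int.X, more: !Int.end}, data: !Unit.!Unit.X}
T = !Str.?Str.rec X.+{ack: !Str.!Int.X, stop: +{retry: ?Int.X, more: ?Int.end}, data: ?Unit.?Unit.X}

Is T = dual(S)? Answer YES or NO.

?Str | !Str  ✓
  !Str | ?Str  ✓
    rec X | rec X  ✓ (binder kept)
      &{ack,stop,data} | +{ack,stop,data}  ✓ same labels
        [ack]
          ?Str | !Str  ✓
            ?Int | !Int  ✓
              X | X  ✓
        [stop]
          &{retry,more} | +{retry,more}  ✓ same labels
            [retry]
              !Int | ?Int  ✓
                X | X  ✓
            [more]
              !Int | ?Int  ✓
                end | end  ✓
        [data]
          !Unit | ?Unit  ✓
            !Unit | ?Unit  ✓
              X | X  ✓

YES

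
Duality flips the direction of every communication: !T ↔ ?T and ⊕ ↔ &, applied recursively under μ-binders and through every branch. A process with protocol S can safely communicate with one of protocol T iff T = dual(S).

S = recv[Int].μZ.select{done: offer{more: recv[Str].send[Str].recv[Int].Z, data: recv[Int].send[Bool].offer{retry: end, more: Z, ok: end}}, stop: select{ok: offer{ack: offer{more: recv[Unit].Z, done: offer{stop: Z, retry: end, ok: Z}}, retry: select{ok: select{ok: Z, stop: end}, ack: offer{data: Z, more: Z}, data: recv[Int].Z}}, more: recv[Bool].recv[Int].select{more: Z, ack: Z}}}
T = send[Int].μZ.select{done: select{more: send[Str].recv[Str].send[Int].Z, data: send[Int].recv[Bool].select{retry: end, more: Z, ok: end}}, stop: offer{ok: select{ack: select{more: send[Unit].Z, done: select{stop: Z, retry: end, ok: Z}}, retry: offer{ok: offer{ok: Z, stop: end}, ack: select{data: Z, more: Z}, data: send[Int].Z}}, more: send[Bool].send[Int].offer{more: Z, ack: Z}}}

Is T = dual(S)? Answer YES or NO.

recv[Int] ‖ send[Int]  match
  μZ ‖ μZ  match (binder kept)
    select{done,stop} ‖ select{done,stop}  ✗ choice polarity not flipped — not dual

NO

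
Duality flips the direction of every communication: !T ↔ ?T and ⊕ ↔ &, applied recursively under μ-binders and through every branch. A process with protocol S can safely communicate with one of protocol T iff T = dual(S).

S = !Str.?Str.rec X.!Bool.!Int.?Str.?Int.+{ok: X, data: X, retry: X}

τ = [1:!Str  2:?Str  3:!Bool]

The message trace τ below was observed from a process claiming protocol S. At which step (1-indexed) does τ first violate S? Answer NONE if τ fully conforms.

NONE

@1 !Str  ok  now at ?Str.rec X.…
@2 ?Str  ok  now at rec X.…
@3 !Bool  ok  now at !Int.?Str.?Int.+{ok: rec X.…, data: rec X.…, retry: rec X.…}
all 3 steps conform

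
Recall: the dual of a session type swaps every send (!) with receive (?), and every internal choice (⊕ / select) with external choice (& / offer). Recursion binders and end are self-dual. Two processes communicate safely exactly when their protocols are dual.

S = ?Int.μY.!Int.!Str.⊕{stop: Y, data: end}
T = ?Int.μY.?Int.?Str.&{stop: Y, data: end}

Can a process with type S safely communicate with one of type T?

NO

?Int | ?Int  ✗ same direction on both sides — not dual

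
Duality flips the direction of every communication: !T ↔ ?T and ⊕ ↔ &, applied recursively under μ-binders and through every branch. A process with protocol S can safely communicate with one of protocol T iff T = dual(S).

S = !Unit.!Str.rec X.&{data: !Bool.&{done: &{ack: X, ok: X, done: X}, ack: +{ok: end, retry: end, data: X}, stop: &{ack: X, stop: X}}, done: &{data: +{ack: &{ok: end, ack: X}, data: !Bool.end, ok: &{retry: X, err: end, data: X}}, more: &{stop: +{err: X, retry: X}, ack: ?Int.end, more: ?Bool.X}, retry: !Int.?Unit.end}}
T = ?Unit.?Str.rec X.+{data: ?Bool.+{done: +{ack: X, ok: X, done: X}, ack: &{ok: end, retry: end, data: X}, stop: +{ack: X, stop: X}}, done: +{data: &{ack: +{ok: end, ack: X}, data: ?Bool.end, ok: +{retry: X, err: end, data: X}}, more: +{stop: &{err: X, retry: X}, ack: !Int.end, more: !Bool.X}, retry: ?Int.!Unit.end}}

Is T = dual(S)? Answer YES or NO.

!Unit vs ?Unit  ok
  !Str vs ?Str  ok
    rec X vs rec X  ok (μ self-dual)
      &{data,done} vs +{data,done}  ok labels match
        [data]
          !Bool vs ?Bool  ok
            &{done,ack,stop} vs +{done,ack,stop}  ok labels match
              [done]
                &{ack,ok,done} vs +{ack,ok,done}  ok labels match
                  [ack]
                    X vs X  ok
                  [ok]
                    X vs X  ok
                  [done]
                    X vs X  ok
              [ack]
                +{ok,retry,data} vs &{ok,retry,data}  ok labels match
                  [ok]
                    end vs end  ok
                  [retry]
                    end vs end  ok
                  [data]
                    X vs X  ok
              [stop]
                &{ack,stop} vs +{ack,stop}  ok labels match
                  [ack]
                    X vs X  ok
                  [stop]
                    X vs X  ok
        [done]
          &{data,more,retry} vs +{data,more,retry}  ok labels match
            [data]
              +{ack,data,ok} vs &{ack,data,ok}  ok labels match
                [ack]
                  &{ok,ack} vs +{ok,ack}  ok labels match
                    [ok]
                      end vs end  ok
                    [ack]
                      X vs X  ok
                [data]
                  !Bool vs ?Bool  ok
                    end vs end  ok
                [ok]
                  &{retry,err,data} vs +{retry,err,data}  ok labels match
                    [retry]
                      X vs X  ok
                    [err]
                      end vs end  ok
                    [data]
                      X vs X  ok
            [more]
              &{stop,ack,more} vs +{stop,ack,more}  ok labels match
                [stop]
                  +{err,retry} vs &{err,retry}  ok labels match
                    [err]
                      X vs X  ok
                    [retry]
                      X vs X  ok
                [ack]
                  ?Int vs !Int  ok
                    end vs end  ok
                [more]
                  ?Bool vs !Bool  ok
                    X vs X  ok
            [retry]
              !Int vs ?Int  ok
                ?Unit vs !Unit  ok
                  end vs end  ok

YES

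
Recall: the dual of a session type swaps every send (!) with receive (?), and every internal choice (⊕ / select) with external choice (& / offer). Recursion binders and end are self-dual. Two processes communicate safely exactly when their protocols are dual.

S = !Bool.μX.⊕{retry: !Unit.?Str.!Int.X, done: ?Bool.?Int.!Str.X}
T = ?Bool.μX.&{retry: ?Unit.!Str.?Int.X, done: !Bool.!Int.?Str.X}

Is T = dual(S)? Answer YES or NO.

!Bool ‖ ?Bool  match
  μX ‖ μX  match (rec unchanged)
    ⊕{retry,done} ‖ &{retry,done}  match label sets agree
      • retry:
        !Unit ‖ ?Unit  match
          ?Str ‖ !Str  match
            !Int ‖ ?Int  match
              X ‖ X  match
      • done:
        ?Bool ‖ !Bool  match
          ?Int ‖ !Int  match
            !Str ‖ ?Str  match
              X ‖ X  match

YES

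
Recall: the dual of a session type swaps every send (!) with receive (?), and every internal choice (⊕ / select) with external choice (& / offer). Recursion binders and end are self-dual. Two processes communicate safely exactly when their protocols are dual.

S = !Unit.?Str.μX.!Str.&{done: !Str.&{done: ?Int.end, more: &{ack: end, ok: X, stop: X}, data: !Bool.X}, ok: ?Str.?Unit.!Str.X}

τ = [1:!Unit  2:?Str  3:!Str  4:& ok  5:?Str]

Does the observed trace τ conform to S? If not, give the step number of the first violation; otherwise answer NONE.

step 1: !Unit  match  residual = ?Str.μX.…
step 2: ?Str  match  residual = μX.…
step 3: !Str  match  residual = &{done: !Str.&{done: ?Int.end, more: &{ack: end, ok: μX.…, stop: μX.…}, data: !Bool.μX.…}, ok: ?Str.?Unit.!Str.μX.…}
step 4: & ok  match  residual = ?Str.?Unit.!Str.μX.…
step 5: ?Str  match  residual = ?Unit.!Str.μX.…
all 5 steps conform

NONE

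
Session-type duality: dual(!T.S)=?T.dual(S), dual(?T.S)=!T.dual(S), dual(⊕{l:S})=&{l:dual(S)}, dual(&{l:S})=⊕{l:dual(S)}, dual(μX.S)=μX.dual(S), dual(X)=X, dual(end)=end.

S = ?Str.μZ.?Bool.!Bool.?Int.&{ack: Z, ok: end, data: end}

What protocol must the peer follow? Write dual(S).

?Str ↦ !Str
  μZ ↦ μZ  (μ self-dual)
    ?Bool ↦ !Bool
      !Bool ↦ ?Bool
        ?Int ↦ !Int
          &{ack,ok,data} ↦ ⊕{ack,ok,data}  (offer→select)
            • ack:
              Z ↦ Z
            • ok:
              end ↦ end
            • data:
              end ↦ end

!Str.μZ.!Bool.?Bool.!Int.⊕{ack: Z, ok: end, data: end}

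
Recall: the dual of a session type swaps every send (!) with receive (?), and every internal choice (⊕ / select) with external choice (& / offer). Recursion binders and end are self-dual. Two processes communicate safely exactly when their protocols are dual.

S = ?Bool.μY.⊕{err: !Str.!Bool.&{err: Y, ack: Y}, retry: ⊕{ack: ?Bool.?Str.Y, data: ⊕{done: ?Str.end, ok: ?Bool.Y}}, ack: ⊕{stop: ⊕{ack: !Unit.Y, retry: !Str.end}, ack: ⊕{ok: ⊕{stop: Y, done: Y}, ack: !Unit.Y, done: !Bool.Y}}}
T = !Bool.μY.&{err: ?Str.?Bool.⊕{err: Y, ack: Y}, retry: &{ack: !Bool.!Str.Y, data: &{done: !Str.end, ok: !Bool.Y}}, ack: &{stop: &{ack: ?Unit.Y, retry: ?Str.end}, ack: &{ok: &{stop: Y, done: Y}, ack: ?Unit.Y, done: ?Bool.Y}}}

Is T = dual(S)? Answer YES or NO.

?Bool ‖ !Bool  match
  μY ‖ μY  match (rec unchanged)
    ⊕{err,retry,ack} ‖ &{err,retry,ack}  match label sets agree
      case err:
        !Str ‖ ?Str  match
          !Bool ‖ ?Bool  match
            &{err,ack} ‖ ⊕{err,ack}  match label sets agree
              case err:
                Y ‖ Y  match
              case ack:
                Y ‖ Y  match
      case retry:
        ⊕{ack,data} ‖ &{ack,data}  match label sets agree
          case ack:
            ?Bool ‖ !Bool  match
              ?Str ‖ !Str  match
                Y ‖ Y  match
          case data:
            ⊕{done,ok} ‖ &{done,ok}  match label sets agree
              case done:
                ?Str ‖ !Str  match
                  end ‖ end  match
              case ok:
                ?Bool ‖ !Bool  match
                  Y ‖ Y  match
      case ack:
        ⊕{stop,ack} ‖ &{stop,ack}  match label sets agree
          case stop:
            ⊕{ack,retry} ‖ &{ack,retry}  match label sets agree
              case ack:
                !Unit ‖ ?Unit  match
                  Y ‖ Y  match
              case retry:
                !Str ‖ ?Str  match
                  end ‖ end  match
          case ack:
            ⊕{ok,ack,done} ‖ &{ok,ack,done}  match label sets agree
              case ok:
                ⊕{stop,done} ‖ &{stop,done}  match label sets agree
                  case stop:
                    Y ‖ Y  match
                  case done:
                    Y ‖ Y  match
              case ack:
                !Unit ‖ ?Unit  match
                  Y ‖ Y  match
              case done:
                !Bool ‖ ?Bool  match
                  Y ‖ Y  match

YES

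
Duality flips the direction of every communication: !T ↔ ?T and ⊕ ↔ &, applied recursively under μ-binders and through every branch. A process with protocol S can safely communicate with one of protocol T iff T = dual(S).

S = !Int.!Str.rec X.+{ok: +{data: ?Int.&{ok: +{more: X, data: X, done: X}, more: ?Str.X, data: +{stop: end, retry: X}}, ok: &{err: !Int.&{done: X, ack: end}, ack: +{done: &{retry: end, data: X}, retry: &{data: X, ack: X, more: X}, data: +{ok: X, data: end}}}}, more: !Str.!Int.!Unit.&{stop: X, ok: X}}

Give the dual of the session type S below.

?Int.?Str.rec X.&{ok: &{data: !Int.+{ok: &{more: X, data: X, done: X}, more: !Str.X, data: &{stop: end, retry: X}}, ok: +{err: ?Int.+{done: X, ack: end}, ack: &{done: +{retry: end, data: X}, retry: +{data: X, ack: X, more: X}, data: &{ok: X, data: end}}}}, more: ?Str.?Int.?Unit.+{stop: X, ok: X}}

!Int ↦ ?Int
  !Str ↦ ?Str
    rec X ↦ rec X  (rec unchanged)
      +{ok,more} ↦ &{ok,more}  (select→offer)
        [ok]
          +{data,ok} ↦ &{data,ok}  (select→offer)
            [data]
              ?Int ↦ !Int
                &{ok,more,data} ↦ +{ok,more,data}  (&→⊕)
                  [ok]
                    +{more,data,done} ↦ &{more,data,done}  (select→offer)
                      [more]
                        X self-dual
                      [data]
                        X self-dual
                      [done]
                        X self-dual
                  [more]
                    ?Str ↦ !Str
                      X self-dual
                  [data]
                    +{stop,retry} ↦ &{stop,retry}  (select→offer)
                      [stop]
                        end self-dual
                      [retry]
                        X self-dual
            [ok]
              &{err,ack} ↦ +{err,ack}  (&→⊕)
                [err]
                  !Int ↦ ?Int
                    &{done,ack} ↦ +{done,ack}  (&→⊕)
                      [done]
                        X self-dual
                      [ack]
                        end self-dual
                [ack]
                  +{done,retry,data} ↦ &{done,retry,data}  (select→offer)
                    [done]
                      &{retry,data} ↦ +{retry,data}  (&→⊕)
                        [retry]
                          end self-dual
                        [data]
                          X self-dual
                    [retry]
                      &{data,ack,more} ↦ +{data,ack,more}  (&→⊕)
                        [data]
                          X self-dual
                        [ack]
                          X self-dual
                        [more]
                          X self-dual
                    [data]
                      +{ok,data} ↦ &{ok,data}  (select→offer)
                        [ok]
                          X self-dual
                        [data]
                          end self-dual
        [more]
          !Str ↦ ?Str
            !Int ↦ ?Int
              !Unit ↦ ?Unit
                &{stop,ok} ↦ +{stop,ok}  (&→⊕)
                  [stop]
                    X self-dual
                  [ok]
                    X self-dual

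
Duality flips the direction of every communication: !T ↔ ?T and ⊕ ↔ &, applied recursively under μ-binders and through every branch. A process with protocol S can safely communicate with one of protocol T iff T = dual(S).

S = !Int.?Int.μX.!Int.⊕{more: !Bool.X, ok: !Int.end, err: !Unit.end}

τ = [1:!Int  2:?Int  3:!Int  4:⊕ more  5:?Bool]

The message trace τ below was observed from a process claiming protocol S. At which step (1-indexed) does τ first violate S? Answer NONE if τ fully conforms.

5

@1 !Int  ok  state: ?Int.μX.…
@2 ?Int  ok  state: μX.…
@3 !Int  ok  state: ⊕{more: !Bool.μX.…, ok: !Int.end, err: !Unit.end}
@4 ⊕ more  ok  state: !Bool.μX.…
@5 got ?Bool, protocol expects !Bool  ✗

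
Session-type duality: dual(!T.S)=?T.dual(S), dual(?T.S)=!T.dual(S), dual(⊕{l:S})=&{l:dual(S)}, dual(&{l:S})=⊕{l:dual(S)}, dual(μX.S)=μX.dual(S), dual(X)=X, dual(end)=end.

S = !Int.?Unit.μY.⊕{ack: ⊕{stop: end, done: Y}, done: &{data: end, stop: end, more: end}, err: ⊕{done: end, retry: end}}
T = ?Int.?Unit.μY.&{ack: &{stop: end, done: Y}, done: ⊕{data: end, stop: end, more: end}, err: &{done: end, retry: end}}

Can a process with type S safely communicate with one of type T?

NO

!Int | ?Int  match
  ?Unit | ?Unit  ✗ same direction on both sides — not dual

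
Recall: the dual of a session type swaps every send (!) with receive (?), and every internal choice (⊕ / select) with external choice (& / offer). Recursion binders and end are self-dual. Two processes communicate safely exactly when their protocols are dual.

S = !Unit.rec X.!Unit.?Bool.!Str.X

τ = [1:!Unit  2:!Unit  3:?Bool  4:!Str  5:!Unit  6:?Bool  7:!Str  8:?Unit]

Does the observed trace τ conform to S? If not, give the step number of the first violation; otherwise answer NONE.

8

step 1: !Unit  ✓  residual = rec X.…
step 2: !Unit  ✓  residual = ?Bool.!Str.rec X.…
step 3: ?Bool  ✓  residual = !Str.rec X.…
step 4: !Str  ✓  residual = rec X.…
step 5: !Unit  ✓  residual = ?Bool.!Str.rec X.…
step 6: ?Bool  ✓  residual = !Str.rec X.…
step 7: !Str  ✓  residual = rec X.…
step 8: got ?Unit, protocol expects !Unit  ✗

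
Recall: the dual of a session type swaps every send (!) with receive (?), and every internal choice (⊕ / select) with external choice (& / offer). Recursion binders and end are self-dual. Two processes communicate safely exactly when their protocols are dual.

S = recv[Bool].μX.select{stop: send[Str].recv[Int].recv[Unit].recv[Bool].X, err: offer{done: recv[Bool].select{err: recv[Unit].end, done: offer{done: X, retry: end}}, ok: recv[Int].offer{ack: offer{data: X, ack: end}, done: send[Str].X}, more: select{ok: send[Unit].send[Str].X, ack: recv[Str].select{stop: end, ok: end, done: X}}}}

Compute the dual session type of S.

send[Bool].μX.offer{stop: recv[Str].send[Int].send[Unit].send[Bool].X, err: select{done: send[Bool].offer{err: send[Unit].end, done: select{done: X, retry: end}}, ok: send[Int].select{ack: select{data: X, ack: end}, done: recv[Str].X}, more: offer{ok: recv[Unit].recv[Str].X, ack: send[Str].offer{stop: end, ok: end, done: X}}}}

recv[Bool] = send[Bool]
  μX = μX  (rec unchanged)
    select{stop,err} = offer{stop,err}  (⊕→&)
      • stop:
        send[Str] = recv[Str]
          recv[Int] = send[Int]
            recv[Unit] = send[Unit]
              recv[Bool] = send[Bool]
                dual(X) = X
      • err:
        offer{done,ok,more} = select{done,ok,more}  (external→internal)
          • done:
            recv[Bool] = send[Bool]
              select{err,done} = offer{err,done}  (⊕→&)
                • err:
                  recv[Unit] = send[Unit]
                    dual(end) = end
                • done:
                  offer{done,retry} = select{done,retry}  (external→internal)
                    • done:
                      dual(X) = X
                    • retry:
                      dual(end) = end
          • ok:
            recv[Int] = send[Int]
              offer{ack,done} = select{ack,done}  (external→internal)
                • ack:
                  offer{data,ack} = select{data,ack}  (external→internal)
                    • data:
                      dual(X) = X
                    • ack:
                      dual(end) = end
                • done:
                  send[Str] = recv[Str]
                    dual(X) = X
          • more:
            select{ok,ack} = offer{ok,ack}  (⊕→&)
              • ok:
                send[Unit] = recv[Unit]
                  send[Str] = recv[Str]
                    dual(X) = X
              • ack:
                recv[Str] = send[Str]
                  select{stop,ok,done} = offer{stop,ok,done}  (⊕→&)
                    • stop:
                      dual(end) = end
                    • ok:
                      dual(end) = end
                    • done:
                      dual(X) = X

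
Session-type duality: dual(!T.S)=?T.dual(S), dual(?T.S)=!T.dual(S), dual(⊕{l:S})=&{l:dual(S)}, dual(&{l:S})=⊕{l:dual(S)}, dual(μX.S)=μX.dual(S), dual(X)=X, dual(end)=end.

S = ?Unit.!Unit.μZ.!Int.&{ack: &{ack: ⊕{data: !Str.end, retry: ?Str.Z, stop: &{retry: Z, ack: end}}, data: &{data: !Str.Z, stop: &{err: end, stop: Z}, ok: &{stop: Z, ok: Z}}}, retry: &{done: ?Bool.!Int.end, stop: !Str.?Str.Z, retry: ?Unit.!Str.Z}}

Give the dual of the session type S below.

!Unit.?Unit.μZ.?Int.⊕{ack: ⊕{ack: &{data: ?Str.end, retry: !Str.Z, stop: ⊕{retry: Z, ack: end}}, data: ⊕{data: ?Str.Z, stop: ⊕{err: end, stop: Z}, ok: ⊕{stop: Z, ok: Z}}}, retry: ⊕{done: !Bool.?Int.end, stop: ?Str.!Str.Z, retry: !Unit.?Str.Z}}

?Unit ↦ !Unit
  !Unit ↦ ?Unit
    μZ ↦ μZ  (rec unchanged)
      !Int ↦ ?Int
        &{ack,retry} ↦ ⊕{ack,retry}  (&→⊕)
          • ack:
            &{ack,data} ↦ ⊕{ack,data}  (&→⊕)
              • ack:
                ⊕{data,retry,stop} ↦ &{data,retry,stop}  (internal→external)
                  • data:
                    !Str ↦ ?Str
                      dual(end) = end
                  • retry:
                    ?Str ↦ !Str
                      dual(Z) = Z
                  • stop:
                    &{retry,ack} ↦ ⊕{retry,ack}  (&→⊕)
                      • retry:
                        dual(Z) = Z
                      • ack:
                        dual(end) = end
              • data:
                &{data,stop,ok} ↦ ⊕{data,stop,ok}  (&→⊕)
                  • data:
                    !Str ↦ ?Str
                      dual(Z) = Z
                  • stop:
                    &{err,stop} ↦ ⊕{err,stop}  (&→⊕)
                      • err:
                        dual(end) = end
                      • stop:
                        dual(Z) = Z
                  • ok:
                    &{stop,ok} ↦ ⊕{stop,ok}  (&→⊕)
                      • stop:
                        dual(Z) = Z
                      • ok:
                        dual(Z) = Z
          • retry:
            &{done,stop,retry} ↦ ⊕{done,stop,retry}  (&→⊕)
              • done:
                ?Bool ↦ !Bool
                  !Int ↦ ?Int
                    dual(end) = end
              • stop:
                !Str ↦ ?Str
                  ?Str ↦ !Str
                    dual(Z) = Z
              • retry:
                ?Unit ↦ !Unit
                  !Str ↦ ?Str
                    dual(Z) = Z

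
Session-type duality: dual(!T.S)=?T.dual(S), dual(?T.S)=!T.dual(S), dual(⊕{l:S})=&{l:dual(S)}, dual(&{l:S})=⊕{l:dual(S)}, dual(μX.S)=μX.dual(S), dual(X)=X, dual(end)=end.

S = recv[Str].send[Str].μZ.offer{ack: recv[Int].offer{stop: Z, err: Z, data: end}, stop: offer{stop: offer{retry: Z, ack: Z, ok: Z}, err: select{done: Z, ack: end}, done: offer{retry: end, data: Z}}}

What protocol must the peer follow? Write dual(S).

recv[Str] → send[Str]
  send[Str] → recv[Str]
    μZ → μZ  (binder kept)
      offer{ack,stop} → select{ack,stop}  (offer→select)
        • ack:
          recv[Int] → send[Int]
            offer{stop,err,data} → select{stop,err,data}  (offer→select)
              • stop:
                Z self-dual
              • err:
                Z self-dual
              • data:
                end self-dual
        • stop:
          offer{stop,err,done} → select{stop,err,done}  (offer→select)
            • stop:
              offer{retry,ack,ok} → select{retry,ack,ok}  (offer→select)
                • retry:
                  Z self-dual
                • ack:
                  Z self-dual
                • ok:
                  Z self-dual
            • err:
              select{done,ack} → offer{done,ack}  (internal→external)
                • done:
                  Z self-dual
                • ack:
                  end self-dual
            • done:
              offer{retry,data} → select{retry,data}  (offer→select)
                • retry:
                  end self-dual
                • data:
                  Z self-dual

send[Str].recv[Str].μZ.select{ack: send[Int].select{stop: Z, err: Z, data: end}, stop: select{stop: select{retry: Z, ack: Z, ok: Z}, err: offer{done: Z, ack: end}, done: select{retry: end, data: Z}}}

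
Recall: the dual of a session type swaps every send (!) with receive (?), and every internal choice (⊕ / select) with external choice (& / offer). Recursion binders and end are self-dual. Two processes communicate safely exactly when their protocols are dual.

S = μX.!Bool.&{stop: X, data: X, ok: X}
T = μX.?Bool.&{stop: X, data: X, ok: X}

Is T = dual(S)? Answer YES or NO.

μX | μX  match (rec unchanged)
  !Bool | ?Bool  match
    &{stop,data,ok} | &{stop,data,ok}  ✗ choice polarity not flipped — not dual

NO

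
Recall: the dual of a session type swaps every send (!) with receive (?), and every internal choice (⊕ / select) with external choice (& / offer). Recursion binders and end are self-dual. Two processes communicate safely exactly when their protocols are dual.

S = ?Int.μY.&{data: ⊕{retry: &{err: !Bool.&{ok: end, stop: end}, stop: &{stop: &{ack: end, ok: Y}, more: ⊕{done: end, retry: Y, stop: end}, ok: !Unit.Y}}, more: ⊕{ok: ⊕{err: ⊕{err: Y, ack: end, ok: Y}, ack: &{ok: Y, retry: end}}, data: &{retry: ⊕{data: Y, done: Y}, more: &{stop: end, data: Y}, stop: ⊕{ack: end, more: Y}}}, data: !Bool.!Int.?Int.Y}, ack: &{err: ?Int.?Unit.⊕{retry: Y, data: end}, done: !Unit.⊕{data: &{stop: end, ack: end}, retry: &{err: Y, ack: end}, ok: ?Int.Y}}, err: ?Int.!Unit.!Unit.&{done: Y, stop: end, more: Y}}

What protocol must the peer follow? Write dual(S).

!Int.μY.⊕{data: &{retry: ⊕{err: ?Bool.⊕{ok: end, stop: end}, stop: ⊕{stop: ⊕{ack: end, ok: Y}, more: &{done: end, retry: Y, stop: end}, ok: ?Unit.Y}}, more: &{ok: &{err: &{err: Y, ack: end, ok: Y}, ack: ⊕{ok: Y, retry: end}}, data: ⊕{retry: &{data: Y, done: Y}, more: ⊕{stop: end, data: Y}, stop: &{ack: end, more: Y}}}, data: ?Bool.?Int.!Int.Y}, ack: ⊕{err: !Int.!Unit.&{retry: Y, data: end}, done: ?Unit.&{data: ⊕{stop: end, ack: end}, retry: ⊕{err: Y, ack: end}, ok: !Int.Y}}, err: !Int.?Unit.?Unit.⊕{done: Y, stop: end, more: Y}}

?Int → !Int
  μY → μY  (μ self-dual)
    &{data,ack,err} → ⊕{data,ack,err}  (&→⊕)
      case data:
        ⊕{retry,more,data} → &{retry,more,data}  (internal→external)
          case retry:
            &{err,stop} → ⊕{err,stop}  (&→⊕)
              case err:
                !Bool → ?Bool
                  &{ok,stop} → ⊕{ok,stop}  (&→⊕)
                    case ok:
                      dual(end) = end
                    case stop:
                      dual(end) = end
              case stop:
                &{stop,more,ok} → ⊕{stop,more,ok}  (&→⊕)
                  case stop:
                    &{ack,ok} → ⊕{ack,ok}  (&→⊕)
                      case ack:
                        dual(end) = end
                      case ok:
                        dual(Y) = Y
                  case more:
                    ⊕{done,retry,stop} → &{done,retry,stop}  (internal→external)
                      case done:
                        dual(end) = end
                      case retry:
                        dual(Y) = Y
                      case stop:
                        dual(end) = end
                  case ok:
                    !Unit → ?Unit
                      dual(Y) = Y
          case more:
            ⊕{ok,data} → &{ok,data}  (internal→external)
              case ok:
                ⊕{err,ack} → &{err,ack}  (internal→external)
                  case err:
                    ⊕{err,ack,ok} → &{err,ack,ok}  (internal→external)
                      case err:
                        dual(Y) = Y
                      case ack:
                        dual(end) = end
                      case ok:
                        dual(Y) = Y
                  case ack:
                    &{ok,retry} → ⊕{ok,retry}  (&→⊕)
                      case ok:
                        dual(Y) = Y
                      case retry:
                        dual(end) = end
              case data:
                &{retry,more,stop} → ⊕{retry,more,stop}  (&→⊕)
                  case retry:
                    ⊕{data,done} → &{data,done}  (internal→external)
                      case data:
                        dual(Y) = Y
                      case done:
                        dual(Y) = Y
                  case more:
                    &{stop,data} → ⊕{stop,data}  (&→⊕)
                      case stop:
                        dual(end) = end
                      case data:
                        dual(Y) = Y
                  case stop:
                    ⊕{ack,more} → &{ack,more}  (internal→external)
                      case ack:
                        dual(end) = end
                      case more:
                        dual(Y) = Y
          case data:
            !Bool → ?Bool
              !Int → ?Int
                ?Int → !Int
                  dual(Y) = Y
      case ack:
        &{err,done} → ⊕{err,done}  (&→⊕)
          case err:
            ?Int → !Int
              ?Unit → !Unit
                ⊕{retry,data} → &{retry,data}  (internal→external)
                  case retry:
                    dual(Y) = Y
                  case data:
                    dual(end) = end
          case done:
            !Unit → ?Unit
              ⊕{data,retry,ok} → &{data,retry,ok}  (internal→external)
                case data:
                  &{stop,ack} → ⊕{stop,ack}  (&→⊕)
                    case stop:
                      dual(end) = end
                    case ack:
                      dual(end) = end
                case retry:
                  &{err,ack} → ⊕{err,ack}  (&→⊕)
                    case err:
                      dual(Y) = Y
                    case ack:
                      dual(end) = end
                case ok:
                  ?Int → !Int
                    dual(Y) = Y
      case err:
        ?Int → !Int
          !Unit → ?Unit
            !Unit → ?Unit
              &{done,stop,more} → ⊕{done,stop,more}  (&→⊕)
                case done:
                  dual(Y) = Y
                case stop:
                  dual(end) = end
                case more:
                  dual(Y) = Y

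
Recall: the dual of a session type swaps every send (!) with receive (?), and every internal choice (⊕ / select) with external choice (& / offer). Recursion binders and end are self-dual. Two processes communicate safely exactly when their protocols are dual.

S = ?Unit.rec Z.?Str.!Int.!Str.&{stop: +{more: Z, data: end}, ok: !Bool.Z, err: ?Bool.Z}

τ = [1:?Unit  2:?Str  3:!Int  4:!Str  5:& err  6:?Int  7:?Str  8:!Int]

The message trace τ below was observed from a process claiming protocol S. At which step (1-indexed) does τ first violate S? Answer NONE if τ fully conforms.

6

[1] ?Unit  match  cont: rec Z.…
[2] ?Str  match  cont: !Int.!Str.&{stop: +{more: rec Z.…, data: end}, ok: !Bool.rec Z.…, err: ?Bool.rec Z.…}
[3] !Int  match  cont: !Str.&{stop: +{more: rec Z.…, data: end}, ok: !Bool.rec Z.…, err: ?Bool.rec Z.…}
[4] !Str  match  cont: &{stop: +{more: rec Z.…, data: end}, ok: !Bool.rec Z.…, err: ?Bool.rec Z.…}
[5] & err  match  cont: ?Bool.rec Z.…
[6] got ?Int, protocol expects ?Bool  ✗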